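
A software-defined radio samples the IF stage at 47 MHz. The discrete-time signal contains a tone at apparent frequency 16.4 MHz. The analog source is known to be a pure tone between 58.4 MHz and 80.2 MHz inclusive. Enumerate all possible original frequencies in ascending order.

Frequencies that alias to 16.4 MHz are k·fs ± 16.4 MHz for integer k ≥ 0.
k=0: 16.4 MHz.
k=1: 30.6 MHz, 63.4 MHz.
k=2: 77.6 MHz, 110.4 MHz.
k=3: 124.6 MHz, 157.4 MHz.
Within [58.4 MHz, 80.2 MHz]: 63.4 MHz, 77.6 MHz.

63.4 MHz, 77.6 MHz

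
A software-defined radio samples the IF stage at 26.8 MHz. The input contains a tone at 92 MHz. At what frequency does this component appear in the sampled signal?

11.6 MHz

92 MHz mod fs = 11.6 MHz.
11.6 MHz ≤ fs/2 = 13.4 MHz, appears at 11.6 MHz.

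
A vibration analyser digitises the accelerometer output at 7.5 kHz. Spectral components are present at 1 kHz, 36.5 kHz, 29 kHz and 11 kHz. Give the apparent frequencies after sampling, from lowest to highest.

fs/2 = 3.75 kHz.
1 kHz ≤ fs/2 = 3.75 kHz, passes unchanged.
36.5 kHz mod fs = 6.5 kHz.
6.5 kHz > fs/2 = 3.75 kHz, folds to fs − 6.5 kHz = 1 kHz.
29 kHz mod fs = 6.5 kHz.
6.5 kHz > fs/2 = 3.75 kHz, folds to fs − 6.5 kHz = 1 kHz.
11 kHz mod fs = 3.5 kHz.
3.5 kHz ≤ fs/2 = 3.75 kHz, appears at 3.5 kHz.
Distinct values: {1 kHz, 3.5 kHz}.

1 kHz, 3.5 kHz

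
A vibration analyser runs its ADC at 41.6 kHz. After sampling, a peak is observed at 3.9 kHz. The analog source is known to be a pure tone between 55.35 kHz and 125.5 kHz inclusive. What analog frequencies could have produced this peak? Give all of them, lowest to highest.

79.3 kHz, 87.1 kHz, 120.9 kHz

Frequencies that alias to 3.9 kHz are k·fs ± 3.9 kHz for integer k ≥ 0.
k=0: 3.9 kHz.
k=1: 37.7 kHz, 45.5 kHz.
k=2: 79.3 kHz, 87.1 kHz.
k=3: 120.9 kHz, 128.7 kHz.
k=4: 162.5 kHz, 170.3 kHz.
Within [55.35 kHz, 125.5 kHz]: 79.3 kHz, 87.1 kHz, 120.9 kHz.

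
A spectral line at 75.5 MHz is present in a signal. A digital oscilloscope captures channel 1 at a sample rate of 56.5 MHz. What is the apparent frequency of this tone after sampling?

19 MHz

75.5 MHz mod fs = 19 MHz.
19 MHz ≤ fs/2 = 28.25 MHz, appears at 19 MHz.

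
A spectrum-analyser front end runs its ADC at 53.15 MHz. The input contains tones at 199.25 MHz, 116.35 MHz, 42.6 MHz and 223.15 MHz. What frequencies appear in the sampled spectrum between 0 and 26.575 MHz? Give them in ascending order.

10.05 MHz, 10.55 MHz, 13.35 MHz

fs/2 = 26.575 MHz.
199.25 MHz mod fs = 39.8 MHz.
39.8 MHz > fs/2 = 26.575 MHz, folds to fs − 39.8 MHz = 13.35 MHz.
116.35 MHz mod fs = 10.05 MHz.
10.05 MHz ≤ fs/2 = 26.575 MHz, appears at 10.05 MHz.
42.6 MHz > fs/2 = 26.575 MHz, folds to fs − 42.6 MHz = 10.55 MHz.
223.15 MHz mod fs = 10.55 MHz.
10.55 MHz ≤ fs/2 = 26.575 MHz, appears at 10.55 MHz.
Distinct values: {10.05 MHz, 10.55 MHz, 13.35 MHz}.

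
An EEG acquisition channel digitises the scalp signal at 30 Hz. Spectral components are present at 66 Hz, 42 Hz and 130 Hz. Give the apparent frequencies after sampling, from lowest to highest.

6 Hz, 10 Hz, 12 Hz

fs/2 = 15 Hz.
66 Hz mod fs = 6 Hz.
6 Hz ≤ fs/2 = 15 Hz, appears at 6 Hz.
42 Hz mod fs = 12 Hz.
12 Hz ≤ fs/2 = 15 Hz, appears at 12 Hz.
130 Hz mod fs = 10 Hz.
10 Hz ≤ fs/2 = 15 Hz, appears at 10 Hz.
Distinct values: {6 Hz, 10 Hz, 12 Hz}.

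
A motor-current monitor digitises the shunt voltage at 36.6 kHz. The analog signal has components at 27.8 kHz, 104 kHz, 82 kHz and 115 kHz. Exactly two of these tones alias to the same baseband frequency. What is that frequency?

fs/2 = 18.3 kHz.
27.8 kHz > fs/2 = 18.3 kHz, folds to fs − 27.8 kHz = 8.8 kHz.
104 kHz mod fs = 30.8 kHz.
30.8 kHz > fs/2 = 18.3 kHz, folds to fs − 30.8 kHz = 5.8 kHz.
82 kHz mod fs = 8.8 kHz.
8.8 kHz ≤ fs/2 = 18.3 kHz, appears at 8.8 kHz.
115 kHz mod fs = 5.2 kHz.
5.2 kHz ≤ fs/2 = 18.3 kHz, appears at 5.2 kHz.
27.8 kHz and 82 kHz both map to 8.8 kHz.

8.8 kHz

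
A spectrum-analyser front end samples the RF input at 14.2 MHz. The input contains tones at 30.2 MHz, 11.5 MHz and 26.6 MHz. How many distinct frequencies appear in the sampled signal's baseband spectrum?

2

fs/2 = 7.1 MHz.
30.2 MHz mod fs = 1.8 MHz.
1.8 MHz ≤ fs/2 = 7.1 MHz, appears at 1.8 MHz.
11.5 MHz > fs/2 = 7.1 MHz, folds to fs − 11.5 MHz = 2.7 MHz.
26.6 MHz mod fs = 12.4 MHz.
12.4 MHz > fs/2 = 7.1 MHz, folds to fs − 12.4 MHz = 1.8 MHz.
Distinct values: {1.8 MHz, 2.7 MHz} → 2.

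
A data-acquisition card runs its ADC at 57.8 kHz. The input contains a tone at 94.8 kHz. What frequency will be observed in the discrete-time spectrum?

20.8 kHz

94.8 kHz mod fs = 37 kHz.
37 kHz > fs/2 = 28.9 kHz, folds to fs − 37 kHz = 20.8 kHz.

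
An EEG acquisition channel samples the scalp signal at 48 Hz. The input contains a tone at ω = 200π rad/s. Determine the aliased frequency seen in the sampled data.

4 Hz

ω = 200π rad/s → f = ω/(2π) = 100 Hz.
100 Hz mod fs = 4 Hz.
4 Hz ≤ fs/2 = 24 Hz, appears at 4 Hz.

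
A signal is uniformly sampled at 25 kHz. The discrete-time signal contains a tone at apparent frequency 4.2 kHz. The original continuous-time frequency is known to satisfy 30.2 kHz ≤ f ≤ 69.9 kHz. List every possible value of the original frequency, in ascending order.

45.8 kHz, 54.2 kHz

Frequencies that alias to 4.2 kHz are k·fs ± 4.2 kHz for integer k ≥ 0.
k=0: 4.2 kHz.
k=1: 20.8 kHz, 29.2 kHz.
k=2: 45.8 kHz, 54.2 kHz.
k=3: 70.8 kHz, 79.2 kHz.
Within [30.2 kHz, 69.9 kHz]: 45.8 kHz, 54.2 kHz.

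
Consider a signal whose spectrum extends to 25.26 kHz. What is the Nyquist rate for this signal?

50.52 kHz

Nyquist rate = 2 × 25.26 kHz = 50.52 kHz.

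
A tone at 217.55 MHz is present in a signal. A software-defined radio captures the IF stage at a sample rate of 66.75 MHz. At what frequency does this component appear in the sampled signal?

17.3 MHz

217.55 MHz mod fs = 17.3 MHz.
17.3 MHz ≤ fs/2 = 33.375 MHz, appears at 17.3 MHz.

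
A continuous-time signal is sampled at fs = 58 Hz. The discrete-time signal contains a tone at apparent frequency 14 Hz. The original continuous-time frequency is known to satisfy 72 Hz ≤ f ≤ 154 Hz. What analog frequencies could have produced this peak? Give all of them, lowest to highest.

Frequencies that alias to 14 Hz are k·fs ± 14 Hz for integer k ≥ 0.
k=0: 14 Hz.
k=1: 44 Hz, 72 Hz.
k=2: 102 Hz, 130 Hz.
k=3: 160 Hz, 188 Hz.
Within [72 Hz, 154 Hz]: 72 Hz, 102 Hz, 130 Hz.

72 Hz, 102 Hz, 130 Hz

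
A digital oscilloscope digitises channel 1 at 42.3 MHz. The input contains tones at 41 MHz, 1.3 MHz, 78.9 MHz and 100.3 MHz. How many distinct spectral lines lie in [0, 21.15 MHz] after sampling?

3

fs/2 = 21.15 MHz.
41 MHz > fs/2 = 21.15 MHz, folds to fs − 41 MHz = 1.3 MHz.
1.3 MHz ≤ fs/2 = 21.15 MHz, passes unchanged.
78.9 MHz mod fs = 36.6 MHz.
36.6 MHz > fs/2 = 21.15 MHz, folds to fs − 36.6 MHz = 5.7 MHz.
100.3 MHz mod fs = 15.7 MHz.
15.7 MHz ≤ fs/2 = 21.15 MHz, appears at 15.7 MHz.
Distinct values: {1.3 MHz, 5.7 MHz, 15.7 MHz} → 3.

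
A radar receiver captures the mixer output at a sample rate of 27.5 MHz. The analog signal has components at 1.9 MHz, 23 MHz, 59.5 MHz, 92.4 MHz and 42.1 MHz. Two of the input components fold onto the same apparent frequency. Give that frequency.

4.5 MHz

fs/2 = 13.75 MHz.
1.9 MHz ≤ fs/2 = 13.75 MHz, passes unchanged.
23 MHz > fs/2 = 13.75 MHz, folds to fs − 23 MHz = 4.5 MHz.
59.5 MHz mod fs = 4.5 MHz.
4.5 MHz ≤ fs/2 = 13.75 MHz, appears at 4.5 MHz.
92.4 MHz mod fs = 9.9 MHz.
9.9 MHz ≤ fs/2 = 13.75 MHz, appears at 9.9 MHz.
42.1 MHz mod fs = 14.6 MHz.
14.6 MHz > fs/2 = 13.75 MHz, folds to fs − 14.6 MHz = 12.9 MHz.
23 MHz and 59.5 MHz both map to 4.5 MHz.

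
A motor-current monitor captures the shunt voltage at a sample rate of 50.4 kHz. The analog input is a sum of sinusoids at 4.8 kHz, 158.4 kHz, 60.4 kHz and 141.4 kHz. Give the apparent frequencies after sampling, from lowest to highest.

4.8 kHz, 7.2 kHz, 9.8 kHz, 10 kHz

fs/2 = 25.2 kHz.
4.8 kHz ≤ fs/2 = 25.2 kHz, passes unchanged.
158.4 kHz mod fs = 7.2 kHz.
7.2 kHz ≤ fs/2 = 25.2 kHz, appears at 7.2 kHz.
60.4 kHz mod fs = 10 kHz.
10 kHz ≤ fs/2 = 25.2 kHz, appears at 10 kHz.
141.4 kHz mod fs = 40.6 kHz.
40.6 kHz > fs/2 = 25.2 kHz, folds to fs − 40.6 kHz = 9.8 kHz.
Distinct values: {4.8 kHz, 7.2 kHz, 9.8 kHz, 10 kHz}.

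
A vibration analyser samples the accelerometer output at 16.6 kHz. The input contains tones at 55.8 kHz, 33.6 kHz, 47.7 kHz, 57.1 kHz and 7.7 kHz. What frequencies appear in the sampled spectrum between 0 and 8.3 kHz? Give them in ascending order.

0.4 kHz, 2.1 kHz, 6 kHz, 7.3 kHz, 7.7 kHz

fs/2 = 8.3 kHz.
55.8 kHz mod fs = 6 kHz.
6 kHz ≤ fs/2 = 8.3 kHz, appears at 6 kHz.
33.6 kHz mod fs = 0.4 kHz.
0.4 kHz ≤ fs/2 = 8.3 kHz, appears at 0.4 kHz.
47.7 kHz mod fs = 14.5 kHz.
14.5 kHz > fs/2 = 8.3 kHz, folds to fs − 14.5 kHz = 2.1 kHz.
57.1 kHz mod fs = 7.3 kHz.
7.3 kHz ≤ fs/2 = 8.3 kHz, appears at 7.3 kHz.
7.7 kHz ≤ fs/2 = 8.3 kHz, passes unchanged.
Distinct values: {0.4 kHz, 2.1 kHz, 6 kHz, 7.3 kHz, 7.7 kHz}.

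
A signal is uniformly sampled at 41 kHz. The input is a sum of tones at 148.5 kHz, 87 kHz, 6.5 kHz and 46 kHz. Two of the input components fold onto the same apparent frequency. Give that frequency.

5 kHz

fs/2 = 20.5 kHz.
148.5 kHz mod fs = 25.5 kHz.
25.5 kHz > fs/2 = 20.5 kHz, folds to fs − 25.5 kHz = 15.5 kHz.
87 kHz mod fs = 5 kHz.
5 kHz ≤ fs/2 = 20.5 kHz, appears at 5 kHz.
6.5 kHz ≤ fs/2 = 20.5 kHz, passes unchanged.
46 kHz mod fs = 5 kHz.
5 kHz ≤ fs/2 = 20.5 kHz, appears at 5 kHz.
46 kHz and 87 kHz both map to 5 kHz.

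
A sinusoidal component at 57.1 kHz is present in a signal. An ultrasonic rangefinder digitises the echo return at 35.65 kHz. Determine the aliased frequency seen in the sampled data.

14.2 kHz

57.1 kHz mod fs = 21.45 kHz.
21.45 kHz > fs/2 = 17.825 kHz, folds to fs − 21.45 kHz = 14.2 kHz.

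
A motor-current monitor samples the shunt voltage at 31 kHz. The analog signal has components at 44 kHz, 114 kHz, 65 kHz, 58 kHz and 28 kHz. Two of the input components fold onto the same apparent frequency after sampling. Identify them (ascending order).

fs/2 = 15.5 kHz.
44 kHz mod fs = 13 kHz.
13 kHz ≤ fs/2 = 15.5 kHz, appears at 13 kHz.
114 kHz mod fs = 21 kHz.
21 kHz > fs/2 = 15.5 kHz, folds to fs − 21 kHz = 10 kHz.
65 kHz mod fs = 3 kHz.
3 kHz ≤ fs/2 = 15.5 kHz, appears at 3 kHz.
58 kHz mod fs = 27 kHz.
27 kHz > fs/2 = 15.5 kHz, folds to fs − 27 kHz = 4 kHz.
28 kHz > fs/2 = 15.5 kHz, folds to fs − 28 kHz = 3 kHz.
28 kHz and 65 kHz both map to 3 kHz.

28 kHz, 65 kHz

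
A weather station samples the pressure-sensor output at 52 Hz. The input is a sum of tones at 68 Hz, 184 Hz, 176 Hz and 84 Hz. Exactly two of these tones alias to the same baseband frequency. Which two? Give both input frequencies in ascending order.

84 Hz, 176 Hz

fs/2 = 26 Hz.
68 Hz mod fs = 16 Hz.
16 Hz ≤ fs/2 = 26 Hz, appears at 16 Hz.
184 Hz mod fs = 28 Hz.
28 Hz > fs/2 = 26 Hz, folds to fs − 28 Hz = 24 Hz.
176 Hz mod fs = 20 Hz.
20 Hz ≤ fs/2 = 26 Hz, appears at 20 Hz.
84 Hz mod fs = 32 Hz.
32 Hz > fs/2 = 26 Hz, folds to fs − 32 Hz = 20 Hz.
84 Hz and 176 Hz both map to 20 Hz.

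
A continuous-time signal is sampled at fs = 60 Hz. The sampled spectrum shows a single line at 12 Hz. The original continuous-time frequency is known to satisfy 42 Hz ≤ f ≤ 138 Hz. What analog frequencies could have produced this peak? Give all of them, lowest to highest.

48 Hz, 72 Hz, 108 Hz, 132 Hz

Frequencies that alias to 12 Hz are k·fs ± 12 Hz for integer k ≥ 0.
k=0: 12 Hz.
k=1: 48 Hz, 72 Hz.
k=2: 108 Hz, 132 Hz.
k=3: 168 Hz, 192 Hz.
Within [42 Hz, 138 Hz]: 48 Hz, 72 Hz, 108 Hz, 132 Hz.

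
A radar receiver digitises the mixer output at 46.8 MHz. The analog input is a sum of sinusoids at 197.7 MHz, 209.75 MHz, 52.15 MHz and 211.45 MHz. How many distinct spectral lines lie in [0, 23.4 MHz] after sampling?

3

fs/2 = 23.4 MHz.
197.7 MHz mod fs = 10.5 MHz.
10.5 MHz ≤ fs/2 = 23.4 MHz, appears at 10.5 MHz.
209.75 MHz mod fs = 22.55 MHz.
22.55 MHz ≤ fs/2 = 23.4 MHz, appears at 22.55 MHz.
52.15 MHz mod fs = 5.35 MHz.
5.35 MHz ≤ fs/2 = 23.4 MHz, appears at 5.35 MHz.
211.45 MHz mod fs = 24.25 MHz.
24.25 MHz > fs/2 = 23.4 MHz, folds to fs − 24.25 MHz = 22.55 MHz.
Distinct values: {5.35 MHz, 10.5 MHz, 22.55 MHz} → 3.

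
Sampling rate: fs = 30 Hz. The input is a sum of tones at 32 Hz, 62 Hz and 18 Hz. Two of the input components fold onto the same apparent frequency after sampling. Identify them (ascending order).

fs/2 = 15 Hz.
32 Hz mod fs = 2 Hz.
2 Hz ≤ fs/2 = 15 Hz, appears at 2 Hz.
62 Hz mod fs = 2 Hz.
2 Hz ≤ fs/2 = 15 Hz, appears at 2 Hz.
18 Hz > fs/2 = 15 Hz, folds to fs − 18 Hz = 12 Hz.
32 Hz and 62 Hz both map to 2 Hz.

32 Hz, 62 Hz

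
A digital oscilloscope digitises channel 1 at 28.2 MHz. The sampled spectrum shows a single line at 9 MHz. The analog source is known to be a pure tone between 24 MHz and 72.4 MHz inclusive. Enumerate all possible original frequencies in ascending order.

Frequencies that alias to 9 MHz are k·fs ± 9 MHz for integer k ≥ 0.
k=0: 9 MHz.
k=1: 19.2 MHz, 37.2 MHz.
k=2: 47.4 MHz, 65.4 MHz.
k=3: 75.6 MHz, 93.6 MHz.
Within [24 MHz, 72.4 MHz]: 37.2 MHz, 47.4 MHz, 65.4 MHz.

37.2 MHz, 47.4 MHz, 65.4 MHz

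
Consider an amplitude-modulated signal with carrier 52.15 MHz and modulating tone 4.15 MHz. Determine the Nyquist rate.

112.6 MHz

AM sidebands sit at fc ± fm = 48 MHz and 56.3 MHz.
Highest-frequency component: 56.3 MHz.
Nyquist rate = 2 × 56.3 MHz = 112.6 MHz.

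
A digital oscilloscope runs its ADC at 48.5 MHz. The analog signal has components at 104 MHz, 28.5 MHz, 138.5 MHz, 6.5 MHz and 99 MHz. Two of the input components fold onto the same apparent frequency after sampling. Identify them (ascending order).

104 MHz, 138.5 MHz

fs/2 = 24.25 MHz.
104 MHz mod fs = 7 MHz.
7 MHz ≤ fs/2 = 24.25 MHz, appears at 7 MHz.
28.5 MHz > fs/2 = 24.25 MHz, folds to fs − 28.5 MHz = 20 MHz.
138.5 MHz mod fs = 41.5 MHz.
41.5 MHz > fs/2 = 24.25 MHz, folds to fs − 41.5 MHz = 7 MHz.
6.5 MHz ≤ fs/2 = 24.25 MHz, passes unchanged.
99 MHz mod fs = 2 MHz.
2 MHz ≤ fs/2 = 24.25 MHz, appears at 2 MHz.
104 MHz and 138.5 MHz both map to 7 MHz.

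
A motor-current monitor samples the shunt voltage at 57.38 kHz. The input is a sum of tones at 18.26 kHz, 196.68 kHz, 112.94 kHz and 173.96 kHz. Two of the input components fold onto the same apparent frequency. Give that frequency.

1.82 kHz

fs/2 = 28.69 kHz.
18.26 kHz ≤ fs/2 = 28.69 kHz, passes unchanged.
196.68 kHz mod fs = 24.54 kHz.
24.54 kHz ≤ fs/2 = 28.69 kHz, appears at 24.54 kHz.
112.94 kHz mod fs = 55.56 kHz.
55.56 kHz > fs/2 = 28.69 kHz, folds to fs − 55.56 kHz = 1.82 kHz.
173.96 kHz mod fs = 1.82 kHz.
1.82 kHz ≤ fs/2 = 28.69 kHz, appears at 1.82 kHz.
112.94 kHz and 173.96 kHz both map to 1.82 kHz.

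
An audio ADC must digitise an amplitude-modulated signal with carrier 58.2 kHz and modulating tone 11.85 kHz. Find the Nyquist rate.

AM sidebands sit at fc ± fm = 46.35 kHz and 70.05 kHz.
Highest-frequency component: 70.05 kHz.
Nyquist rate = 2 × 70.05 kHz = 140.1 kHz.

140.1 kHz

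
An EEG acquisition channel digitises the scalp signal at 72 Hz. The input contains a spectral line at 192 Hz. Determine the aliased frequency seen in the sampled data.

24 Hz

192 Hz mod fs = 48 Hz.
48 Hz > fs/2 = 36 Hz, folds to fs − 48 Hz = 24 Hz.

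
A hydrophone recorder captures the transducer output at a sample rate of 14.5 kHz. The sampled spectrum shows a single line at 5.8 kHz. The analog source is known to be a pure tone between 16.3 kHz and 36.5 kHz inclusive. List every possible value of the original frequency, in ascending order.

20.3 kHz, 23.2 kHz, 34.8 kHz

Frequencies that alias to 5.8 kHz are k·fs ± 5.8 kHz for integer k ≥ 0.
k=0: 5.8 kHz.
k=1: 8.7 kHz, 20.3 kHz.
k=2: 23.2 kHz, 34.8 kHz.
k=3: 37.7 kHz, 49.3 kHz.
Within [16.3 kHz, 36.5 kHz]: 20.3 kHz, 23.2 kHz, 34.8 kHz.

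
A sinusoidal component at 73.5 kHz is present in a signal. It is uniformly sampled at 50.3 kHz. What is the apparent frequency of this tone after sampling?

23.2 kHz

73.5 kHz mod fs = 23.2 kHz.
23.2 kHz ≤ fs/2 = 25.15 kHz, appears at 23.2 kHz.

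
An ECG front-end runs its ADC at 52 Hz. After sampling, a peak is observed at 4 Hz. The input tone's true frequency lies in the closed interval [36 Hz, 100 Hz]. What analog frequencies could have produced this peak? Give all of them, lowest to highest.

48 Hz, 56 Hz, 100 Hz

Frequencies that alias to 4 Hz are k·fs ± 4 Hz for integer k ≥ 0.
k=0: 4 Hz.
k=1: 48 Hz, 56 Hz.
k=2: 100 Hz, 108 Hz.
k=3: 152 Hz, 160 Hz.
Within [36 Hz, 100 Hz]: 48 Hz, 56 Hz, 100 Hz.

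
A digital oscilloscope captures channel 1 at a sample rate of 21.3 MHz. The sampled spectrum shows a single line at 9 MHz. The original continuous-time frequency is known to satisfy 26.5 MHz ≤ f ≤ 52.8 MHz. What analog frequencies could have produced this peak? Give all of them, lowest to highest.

Frequencies that alias to 9 MHz are k·fs ± 9 MHz for integer k ≥ 0.
k=0: 9 MHz.
k=1: 12.3 MHz, 30.3 MHz.
k=2: 33.6 MHz, 51.6 MHz.
k=3: 54.9 MHz, 72.9 MHz.
Within [26.5 MHz, 52.8 MHz]: 30.3 MHz, 33.6 MHz, 51.6 MHz.

30.3 MHz, 33.6 MHz, 51.6 MHz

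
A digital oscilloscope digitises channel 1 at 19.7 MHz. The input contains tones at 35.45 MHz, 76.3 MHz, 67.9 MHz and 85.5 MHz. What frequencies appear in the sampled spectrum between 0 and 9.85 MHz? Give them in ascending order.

2.5 MHz, 3.95 MHz, 6.7 MHz, 8.8 MHz

fs/2 = 9.85 MHz.
35.45 MHz mod fs = 15.75 MHz.
15.75 MHz > fs/2 = 9.85 MHz, folds to fs − 15.75 MHz = 3.95 MHz.
76.3 MHz mod fs = 17.2 MHz.
17.2 MHz > fs/2 = 9.85 MHz, folds to fs − 17.2 MHz = 2.5 MHz.
67.9 MHz mod fs = 8.8 MHz.
8.8 MHz ≤ fs/2 = 9.85 MHz, appears at 8.8 MHz.
85.5 MHz mod fs = 6.7 MHz.
6.7 MHz ≤ fs/2 = 9.85 MHz, appears at 6.7 MHz.
Distinct values: {2.5 MHz, 3.95 MHz, 6.7 MHz, 8.8 MHz}.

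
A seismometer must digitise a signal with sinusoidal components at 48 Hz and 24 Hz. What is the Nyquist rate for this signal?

Highest-frequency component: 48 Hz.
Nyquist rate = 2 × 48 Hz = 96 Hz.

96 Hz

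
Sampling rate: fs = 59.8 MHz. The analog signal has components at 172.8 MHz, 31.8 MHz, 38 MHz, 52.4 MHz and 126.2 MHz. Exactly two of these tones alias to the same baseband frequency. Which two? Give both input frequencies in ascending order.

126.2 MHz, 172.8 MHz

fs/2 = 29.9 MHz.
172.8 MHz mod fs = 53.2 MHz.
53.2 MHz > fs/2 = 29.9 MHz, folds to fs − 53.2 MHz = 6.6 MHz.
31.8 MHz > fs/2 = 29.9 MHz, folds to fs − 31.8 MHz = 28 MHz.
38 MHz > fs/2 = 29.9 MHz, folds to fs − 38 MHz = 21.8 MHz.
52.4 MHz > fs/2 = 29.9 MHz, folds to fs − 52.4 MHz = 7.4 MHz.
126.2 MHz mod fs = 6.6 MHz.
6.6 MHz ≤ fs/2 = 29.9 MHz, appears at 6.6 MHz.
126.2 MHz and 172.8 MHz both map to 6.6 MHz.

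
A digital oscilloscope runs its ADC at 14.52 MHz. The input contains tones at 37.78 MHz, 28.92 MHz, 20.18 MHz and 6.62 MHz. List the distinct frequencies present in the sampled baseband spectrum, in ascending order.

0.12 MHz, 5.66 MHz, 5.78 MHz, 6.62 MHz

fs/2 = 7.26 MHz.
37.78 MHz mod fs = 8.74 MHz.
8.74 MHz > fs/2 = 7.26 MHz, folds to fs − 8.74 MHz = 5.78 MHz.
28.92 MHz mod fs = 14.4 MHz.
14.4 MHz > fs/2 = 7.26 MHz, folds to fs − 14.4 MHz = 0.12 MHz.
20.18 MHz mod fs = 5.66 MHz.
5.66 MHz ≤ fs/2 = 7.26 MHz, appears at 5.66 MHz.
6.62 MHz ≤ fs/2 = 7.26 MHz, passes unchanged.
Distinct values: {0.12 MHz, 5.66 MHz, 5.78 MHz, 6.62 MHz}.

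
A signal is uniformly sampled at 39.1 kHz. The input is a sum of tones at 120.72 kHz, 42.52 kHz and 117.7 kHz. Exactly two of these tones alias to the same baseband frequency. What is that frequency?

3.42 kHz

fs/2 = 19.55 kHz.
120.72 kHz mod fs = 3.42 kHz.
3.42 kHz ≤ fs/2 = 19.55 kHz, appears at 3.42 kHz.
42.52 kHz mod fs = 3.42 kHz.
3.42 kHz ≤ fs/2 = 19.55 kHz, appears at 3.42 kHz.
117.7 kHz mod fs = 0.4 kHz.
0.4 kHz ≤ fs/2 = 19.55 kHz, appears at 0.4 kHz.
42.52 kHz and 120.72 kHz both map to 3.42 kHz.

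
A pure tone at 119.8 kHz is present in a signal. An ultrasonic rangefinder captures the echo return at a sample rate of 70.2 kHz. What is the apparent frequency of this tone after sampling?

20.6 kHz

119.8 kHz mod fs = 49.6 kHz.
49.6 kHz > fs/2 = 35.1 kHz, folds to fs − 49.6 kHz = 20.6 kHz.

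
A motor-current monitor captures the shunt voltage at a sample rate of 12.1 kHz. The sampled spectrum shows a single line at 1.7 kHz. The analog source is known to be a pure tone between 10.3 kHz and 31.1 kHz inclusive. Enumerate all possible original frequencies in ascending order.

10.4 kHz, 13.8 kHz, 22.5 kHz, 25.9 kHz

Frequencies that alias to 1.7 kHz are k·fs ± 1.7 kHz for integer k ≥ 0.
k=0: 1.7 kHz.
k=1: 10.4 kHz, 13.8 kHz.
k=2: 22.5 kHz, 25.9 kHz.
k=3: 34.6 kHz, 38 kHz.
Within [10.3 kHz, 31.1 kHz]: 10.4 kHz, 13.8 kHz, 22.5 kHz, 25.9 kHz.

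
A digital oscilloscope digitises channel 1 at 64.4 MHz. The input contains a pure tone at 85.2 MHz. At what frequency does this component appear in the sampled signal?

20.8 MHz

85.2 MHz mod fs = 20.8 MHz.
20.8 MHz ≤ fs/2 = 32.2 MHz, appears at 20.8 MHz.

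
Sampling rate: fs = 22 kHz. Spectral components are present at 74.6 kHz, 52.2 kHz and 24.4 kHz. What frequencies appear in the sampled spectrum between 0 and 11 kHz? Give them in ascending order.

fs/2 = 11 kHz.
74.6 kHz mod fs = 8.6 kHz.
8.6 kHz ≤ fs/2 = 11 kHz, appears at 8.6 kHz.
52.2 kHz mod fs = 8.2 kHz.
8.2 kHz ≤ fs/2 = 11 kHz, appears at 8.2 kHz.
24.4 kHz mod fs = 2.4 kHz.
2.4 kHz ≤ fs/2 = 11 kHz, appears at 2.4 kHz.
Distinct values: {2.4 kHz, 8.2 kHz, 8.6 kHz}.

2.4 kHz, 8.2 kHz, 8.6 kHz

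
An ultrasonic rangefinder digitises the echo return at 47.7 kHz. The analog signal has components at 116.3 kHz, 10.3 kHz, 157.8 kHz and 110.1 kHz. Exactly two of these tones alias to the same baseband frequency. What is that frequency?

14.7 kHz

fs/2 = 23.85 kHz.
116.3 kHz mod fs = 20.9 kHz.
20.9 kHz ≤ fs/2 = 23.85 kHz, appears at 20.9 kHz.
10.3 kHz ≤ fs/2 = 23.85 kHz, passes unchanged.
157.8 kHz mod fs = 14.7 kHz.
14.7 kHz ≤ fs/2 = 23.85 kHz, appears at 14.7 kHz.
110.1 kHz mod fs = 14.7 kHz.
14.7 kHz ≤ fs/2 = 23.85 kHz, appears at 14.7 kHz.
110.1 kHz and 157.8 kHz both map to 14.7 kHz.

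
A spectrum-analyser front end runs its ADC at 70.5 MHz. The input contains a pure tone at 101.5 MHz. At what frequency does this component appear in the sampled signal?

101.5 MHz mod fs = 31 MHz.
31 MHz ≤ fs/2 = 35.25 MHz, appears at 31 MHz.

31 MHz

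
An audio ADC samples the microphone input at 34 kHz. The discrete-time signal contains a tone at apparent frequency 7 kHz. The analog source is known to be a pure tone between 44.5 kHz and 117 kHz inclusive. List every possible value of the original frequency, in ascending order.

61 kHz, 75 kHz, 95 kHz, 109 kHz

Frequencies that alias to 7 kHz are k·fs ± 7 kHz for integer k ≥ 0.
k=0: 7 kHz.
k=1: 27 kHz, 41 kHz.
k=2: 61 kHz, 75 kHz.
k=3: 95 kHz, 109 kHz.
k=4: 129 kHz, 143 kHz.
Within [44.5 kHz, 117 kHz]: 61 kHz, 75 kHz, 95 kHz, 109 kHz.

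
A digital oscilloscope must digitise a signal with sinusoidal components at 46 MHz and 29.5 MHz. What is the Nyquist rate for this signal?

Highest-frequency component: 46 MHz.
Nyquist rate = 2 × 46 MHz = 92 MHz.

92 MHz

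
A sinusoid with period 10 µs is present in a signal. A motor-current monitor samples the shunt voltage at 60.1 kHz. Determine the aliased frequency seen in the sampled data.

T = 10 µs → f = 1/T = 100 kHz.
100 kHz mod fs = 39.9 kHz.
39.9 kHz > fs/2 = 30.05 kHz, folds to fs − 39.9 kHz = 20.2 kHz.

20.2 kHz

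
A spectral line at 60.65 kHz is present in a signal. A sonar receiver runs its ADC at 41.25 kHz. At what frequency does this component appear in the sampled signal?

60.65 kHz mod fs = 19.4 kHz.
19.4 kHz ≤ fs/2 = 20.625 kHz, appears at 19.4 kHz.

19.4 kHz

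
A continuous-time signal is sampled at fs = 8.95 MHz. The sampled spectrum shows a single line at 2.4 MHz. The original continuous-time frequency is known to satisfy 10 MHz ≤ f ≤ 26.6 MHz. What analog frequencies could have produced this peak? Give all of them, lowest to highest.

Frequencies that alias to 2.4 MHz are k·fs ± 2.4 MHz for integer k ≥ 0.
k=0: 2.4 MHz.
k=1: 6.55 MHz, 11.35 MHz.
k=2: 15.5 MHz, 20.3 MHz.
k=3: 24.45 MHz, 29.25 MHz.
k=4: 33.4 MHz, 38.2 MHz.
Within [10 MHz, 26.6 MHz]: 11.35 MHz, 15.5 MHz, 20.3 MHz, 24.45 MHz.

11.35 MHz, 15.5 MHz, 20.3 MHz, 24.45 MHz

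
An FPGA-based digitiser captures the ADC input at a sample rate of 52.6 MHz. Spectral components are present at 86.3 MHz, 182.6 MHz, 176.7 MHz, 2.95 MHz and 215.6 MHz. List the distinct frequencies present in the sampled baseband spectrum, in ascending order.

2.95 MHz, 5.2 MHz, 18.9 MHz, 24.8 MHz

fs/2 = 26.3 MHz.
86.3 MHz mod fs = 33.7 MHz.
33.7 MHz > fs/2 = 26.3 MHz, folds to fs − 33.7 MHz = 18.9 MHz.
182.6 MHz mod fs = 24.8 MHz.
24.8 MHz ≤ fs/2 = 26.3 MHz, appears at 24.8 MHz.
176.7 MHz mod fs = 18.9 MHz.
18.9 MHz ≤ fs/2 = 26.3 MHz, appears at 18.9 MHz.
2.95 MHz ≤ fs/2 = 26.3 MHz, passes unchanged.
215.6 MHz mod fs = 5.2 MHz.
5.2 MHz ≤ fs/2 = 26.3 MHz, appears at 5.2 MHz.
Distinct values: {2.95 MHz, 5.2 MHz, 18.9 MHz, 24.8 MHz}.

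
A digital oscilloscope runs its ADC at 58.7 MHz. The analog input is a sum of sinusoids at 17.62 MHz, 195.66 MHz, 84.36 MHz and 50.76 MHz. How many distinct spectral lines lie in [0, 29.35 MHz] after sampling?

fs/2 = 29.35 MHz.
17.62 MHz ≤ fs/2 = 29.35 MHz, passes unchanged.
195.66 MHz mod fs = 19.56 MHz.
19.56 MHz ≤ fs/2 = 29.35 MHz, appears at 19.56 MHz.
84.36 MHz mod fs = 25.66 MHz.
25.66 MHz ≤ fs/2 = 29.35 MHz, appears at 25.66 MHz.
50.76 MHz > fs/2 = 29.35 MHz, folds to fs − 50.76 MHz = 7.94 MHz.
Distinct values: {7.94 MHz, 17.62 MHz, 19.56 MHz, 25.66 MHz} → 4.

4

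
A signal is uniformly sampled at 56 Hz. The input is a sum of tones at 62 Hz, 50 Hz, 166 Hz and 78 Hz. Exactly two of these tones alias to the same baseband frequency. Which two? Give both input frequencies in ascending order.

50 Hz, 62 Hz

fs/2 = 28 Hz.
62 Hz mod fs = 6 Hz.
6 Hz ≤ fs/2 = 28 Hz, appears at 6 Hz.
50 Hz > fs/2 = 28 Hz, folds to fs − 50 Hz = 6 Hz.
166 Hz mod fs = 54 Hz.
54 Hz > fs/2 = 28 Hz, folds to fs − 54 Hz = 2 Hz.
78 Hz mod fs = 22 Hz.
22 Hz ≤ fs/2 = 28 Hz, appears at 22 Hz.
50 Hz and 62 Hz both map to 6 Hz.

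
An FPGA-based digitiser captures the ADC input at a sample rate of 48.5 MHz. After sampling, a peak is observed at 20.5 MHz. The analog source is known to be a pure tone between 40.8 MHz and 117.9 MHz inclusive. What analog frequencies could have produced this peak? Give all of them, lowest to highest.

Frequencies that alias to 20.5 MHz are k·fs ± 20.5 MHz for integer k ≥ 0.
k=0: 20.5 MHz.
k=1: 28 MHz, 69 MHz.
k=2: 76.5 MHz, 117.5 MHz.
k=3: 125 MHz, 166 MHz.
Within [40.8 MHz, 117.9 MHz]: 69 MHz, 76.5 MHz, 117.5 MHz.

69 MHz, 76.5 MHz, 117.5 MHz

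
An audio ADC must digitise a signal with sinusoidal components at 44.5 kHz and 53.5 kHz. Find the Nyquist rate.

107 kHz

Highest-frequency component: 53.5 kHz.
Nyquist rate = 2 × 53.5 kHz = 107 kHz.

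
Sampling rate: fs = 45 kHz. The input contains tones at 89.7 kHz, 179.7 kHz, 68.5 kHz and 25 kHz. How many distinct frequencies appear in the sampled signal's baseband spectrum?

fs/2 = 22.5 kHz.
89.7 kHz mod fs = 44.7 kHz.
44.7 kHz > fs/2 = 22.5 kHz, folds to fs − 44.7 kHz = 0.3 kHz.
179.7 kHz mod fs = 44.7 kHz.
44.7 kHz > fs/2 = 22.5 kHz, folds to fs − 44.7 kHz = 0.3 kHz.
68.5 kHz mod fs = 23.5 kHz.
23.5 kHz > fs/2 = 22.5 kHz, folds to fs − 23.5 kHz = 21.5 kHz.
25 kHz > fs/2 = 22.5 kHz, folds to fs − 25 kHz = 20 kHz.
Distinct values: {0.3 kHz, 20 kHz, 21.5 kHz} → 3.

3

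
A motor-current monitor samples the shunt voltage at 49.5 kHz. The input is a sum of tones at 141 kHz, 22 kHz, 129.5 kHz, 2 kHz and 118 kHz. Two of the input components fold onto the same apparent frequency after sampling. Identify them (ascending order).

118 kHz, 129.5 kHz

fs/2 = 24.75 kHz.
141 kHz mod fs = 42 kHz.
42 kHz > fs/2 = 24.75 kHz, folds to fs − 42 kHz = 7.5 kHz.
22 kHz ≤ fs/2 = 24.75 kHz, passes unchanged.
129.5 kHz mod fs = 30.5 kHz.
30.5 kHz > fs/2 = 24.75 kHz, folds to fs − 30.5 kHz = 19 kHz.
2 kHz ≤ fs/2 = 24.75 kHz, passes unchanged.
118 kHz mod fs = 19 kHz.
19 kHz ≤ fs/2 = 24.75 kHz, appears at 19 kHz.
118 kHz and 129.5 kHz both map to 19 kHz.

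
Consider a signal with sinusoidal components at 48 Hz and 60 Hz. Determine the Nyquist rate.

120 Hz

Highest-frequency component: 60 Hz.
Nyquist rate = 2 × 60 Hz = 120 Hz.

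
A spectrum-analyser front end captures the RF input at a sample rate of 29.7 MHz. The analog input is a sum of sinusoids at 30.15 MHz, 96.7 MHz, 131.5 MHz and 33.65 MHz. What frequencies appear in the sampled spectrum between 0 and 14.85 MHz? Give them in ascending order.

0.45 MHz, 3.95 MHz, 7.6 MHz, 12.7 MHz

fs/2 = 14.85 MHz.
30.15 MHz mod fs = 0.45 MHz.
0.45 MHz ≤ fs/2 = 14.85 MHz, appears at 0.45 MHz.
96.7 MHz mod fs = 7.6 MHz.
7.6 MHz ≤ fs/2 = 14.85 MHz, appears at 7.6 MHz.
131.5 MHz mod fs = 12.7 MHz.
12.7 MHz ≤ fs/2 = 14.85 MHz, appears at 12.7 MHz.
33.65 MHz mod fs = 3.95 MHz.
3.95 MHz ≤ fs/2 = 14.85 MHz, appears at 3.95 MHz.
Distinct values: {0.45 MHz, 3.95 MHz, 7.6 MHz, 12.7 MHz}.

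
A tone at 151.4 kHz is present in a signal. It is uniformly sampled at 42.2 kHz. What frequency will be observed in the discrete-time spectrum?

17.4 kHz

151.4 kHz mod fs = 24.8 kHz.
24.8 kHz > fs/2 = 21.1 kHz, folds to fs − 24.8 kHz = 17.4 kHz.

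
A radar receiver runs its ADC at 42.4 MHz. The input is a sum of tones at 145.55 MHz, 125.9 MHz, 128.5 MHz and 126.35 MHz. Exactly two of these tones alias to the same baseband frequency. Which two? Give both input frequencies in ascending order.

fs/2 = 21.2 MHz.
145.55 MHz mod fs = 18.35 MHz.
18.35 MHz ≤ fs/2 = 21.2 MHz, appears at 18.35 MHz.
125.9 MHz mod fs = 41.1 MHz.
41.1 MHz > fs/2 = 21.2 MHz, folds to fs − 41.1 MHz = 1.3 MHz.
128.5 MHz mod fs = 1.3 MHz.
1.3 MHz ≤ fs/2 = 21.2 MHz, appears at 1.3 MHz.
126.35 MHz mod fs = 41.55 MHz.
41.55 MHz > fs/2 = 21.2 MHz, folds to fs − 41.55 MHz = 0.85 MHz.
125.9 MHz and 128.5 MHz both map to 1.3 MHz.

125.9 MHz, 128.5 MHz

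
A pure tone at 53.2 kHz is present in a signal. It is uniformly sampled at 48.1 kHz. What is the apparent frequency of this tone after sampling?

5.1 kHz

53.2 kHz mod fs = 5.1 kHz.
5.1 kHz ≤ fs/2 = 24.05 kHz, appears at 5.1 kHz.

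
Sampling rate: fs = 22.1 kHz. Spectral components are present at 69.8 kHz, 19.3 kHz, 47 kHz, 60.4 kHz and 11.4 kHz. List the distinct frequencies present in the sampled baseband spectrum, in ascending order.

2.8 kHz, 3.5 kHz, 5.9 kHz, 10.7 kHz

fs/2 = 11.05 kHz.
69.8 kHz mod fs = 3.5 kHz.
3.5 kHz ≤ fs/2 = 11.05 kHz, appears at 3.5 kHz.
19.3 kHz > fs/2 = 11.05 kHz, folds to fs − 19.3 kHz = 2.8 kHz.
47 kHz mod fs = 2.8 kHz.
2.8 kHz ≤ fs/2 = 11.05 kHz, appears at 2.8 kHz.
60.4 kHz mod fs = 16.2 kHz.
16.2 kHz > fs/2 = 11.05 kHz, folds to fs − 16.2 kHz = 5.9 kHz.
11.4 kHz > fs/2 = 11.05 kHz, folds to fs − 11.4 kHz = 10.7 kHz.
Distinct values: {2.8 kHz, 3.5 kHz, 5.9 kHz, 10.7 kHz}.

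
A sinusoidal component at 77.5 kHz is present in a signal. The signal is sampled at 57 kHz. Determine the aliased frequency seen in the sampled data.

77.5 kHz mod fs = 20.5 kHz.
20.5 kHz ≤ fs/2 = 28.5 kHz, appears at 20.5 kHz.

20.5 kHz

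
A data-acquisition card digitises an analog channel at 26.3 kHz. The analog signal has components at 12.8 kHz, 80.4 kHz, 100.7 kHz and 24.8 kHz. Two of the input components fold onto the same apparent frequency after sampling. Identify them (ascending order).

24.8 kHz, 80.4 kHz

fs/2 = 13.15 kHz.
12.8 kHz ≤ fs/2 = 13.15 kHz, passes unchanged.
80.4 kHz mod fs = 1.5 kHz.
1.5 kHz ≤ fs/2 = 13.15 kHz, appears at 1.5 kHz.
100.7 kHz mod fs = 21.8 kHz.
21.8 kHz > fs/2 = 13.15 kHz, folds to fs − 21.8 kHz = 4.5 kHz.
24.8 kHz > fs/2 = 13.15 kHz, folds to fs − 24.8 kHz = 1.5 kHz.
24.8 kHz and 80.4 kHz both map to 1.5 kHz.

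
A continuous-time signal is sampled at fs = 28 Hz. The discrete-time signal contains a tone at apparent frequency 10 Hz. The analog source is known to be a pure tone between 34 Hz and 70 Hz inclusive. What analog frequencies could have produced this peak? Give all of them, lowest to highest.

38 Hz, 46 Hz, 66 Hz

Frequencies that alias to 10 Hz are k·fs ± 10 Hz for integer k ≥ 0.
k=0: 10 Hz.
k=1: 18 Hz, 38 Hz.
k=2: 46 Hz, 66 Hz.
k=3: 74 Hz, 94 Hz.
Within [34 Hz, 70 Hz]: 38 Hz, 46 Hz, 66 Hz.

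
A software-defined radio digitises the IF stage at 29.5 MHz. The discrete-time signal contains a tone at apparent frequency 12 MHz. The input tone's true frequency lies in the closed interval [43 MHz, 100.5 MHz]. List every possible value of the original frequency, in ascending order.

Frequencies that alias to 12 MHz are k·fs ± 12 MHz for integer k ≥ 0.
k=0: 12 MHz.
k=1: 17.5 MHz, 41.5 MHz.
k=2: 47 MHz, 71 MHz.
k=3: 76.5 MHz, 100.5 MHz.
k=4: 106 MHz, 130 MHz.
Within [43 MHz, 100.5 MHz]: 47 MHz, 71 MHz, 76.5 MHz, 100.5 MHz.

47 MHz, 71 MHz, 76.5 MHz, 100.5 MHz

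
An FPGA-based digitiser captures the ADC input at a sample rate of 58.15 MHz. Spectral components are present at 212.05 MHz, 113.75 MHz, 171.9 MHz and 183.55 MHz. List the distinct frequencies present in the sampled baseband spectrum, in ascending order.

fs/2 = 29.075 MHz.
212.05 MHz mod fs = 37.6 MHz.
37.6 MHz > fs/2 = 29.075 MHz, folds to fs − 37.6 MHz = 20.55 MHz.
113.75 MHz mod fs = 55.6 MHz.
55.6 MHz > fs/2 = 29.075 MHz, folds to fs − 55.6 MHz = 2.55 MHz.
171.9 MHz mod fs = 55.6 MHz.
55.6 MHz > fs/2 = 29.075 MHz, folds to fs − 55.6 MHz = 2.55 MHz.
183.55 MHz mod fs = 9.1 MHz.
9.1 MHz ≤ fs/2 = 29.075 MHz, appears at 9.1 MHz.
Distinct values: {2.55 MHz, 9.1 MHz, 20.55 MHz}.

2.55 MHz, 9.1 MHz, 20.55 MHz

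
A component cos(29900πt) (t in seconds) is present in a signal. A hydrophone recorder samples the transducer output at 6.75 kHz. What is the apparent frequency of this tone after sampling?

1.45 kHz

ω = 29900π rad/s → f = ω/(2π) = 14950 Hz = 14.95 kHz.
14.95 kHz mod fs = 1.45 kHz.
1.45 kHz ≤ fs/2 = 3.375 kHz, appears at 1.45 kHz.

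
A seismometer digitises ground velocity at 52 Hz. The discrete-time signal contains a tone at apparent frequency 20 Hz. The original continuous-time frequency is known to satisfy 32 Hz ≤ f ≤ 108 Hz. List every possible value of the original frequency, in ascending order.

Frequencies that alias to 20 Hz are k·fs ± 20 Hz for integer k ≥ 0.
k=0: 20 Hz.
k=1: 32 Hz, 72 Hz.
k=2: 84 Hz, 124 Hz.
k=3: 136 Hz, 176 Hz.
Within [32 Hz, 108 Hz]: 32 Hz, 72 Hz, 84 Hz.

32 Hz, 72 Hz, 84 Hz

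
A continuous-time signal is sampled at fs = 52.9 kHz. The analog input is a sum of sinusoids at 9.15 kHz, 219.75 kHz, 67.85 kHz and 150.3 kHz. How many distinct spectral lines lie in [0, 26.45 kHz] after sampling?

fs/2 = 26.45 kHz.
9.15 kHz ≤ fs/2 = 26.45 kHz, passes unchanged.
219.75 kHz mod fs = 8.15 kHz.
8.15 kHz ≤ fs/2 = 26.45 kHz, appears at 8.15 kHz.
67.85 kHz mod fs = 14.95 kHz.
14.95 kHz ≤ fs/2 = 26.45 kHz, appears at 14.95 kHz.
150.3 kHz mod fs = 44.5 kHz.
44.5 kHz > fs/2 = 26.45 kHz, folds to fs − 44.5 kHz = 8.4 kHz.
Distinct values: {8.15 kHz, 8.4 kHz, 9.15 kHz, 14.95 kHz} → 4.

4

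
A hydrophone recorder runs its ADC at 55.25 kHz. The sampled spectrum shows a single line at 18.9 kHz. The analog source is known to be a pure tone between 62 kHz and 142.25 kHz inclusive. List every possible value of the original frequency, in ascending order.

Frequencies that alias to 18.9 kHz are k·fs ± 18.9 kHz for integer k ≥ 0.
k=0: 18.9 kHz.
k=1: 36.35 kHz, 74.15 kHz.
k=2: 91.6 kHz, 129.4 kHz.
k=3: 146.85 kHz, 184.65 kHz.
Within [62 kHz, 142.25 kHz]: 74.15 kHz, 91.6 kHz, 129.4 kHz.

74.15 kHz, 91.6 kHz, 129.4 kHz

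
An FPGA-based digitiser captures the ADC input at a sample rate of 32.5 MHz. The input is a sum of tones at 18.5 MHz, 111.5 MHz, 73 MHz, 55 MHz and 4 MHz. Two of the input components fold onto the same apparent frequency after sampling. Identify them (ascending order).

18.5 MHz, 111.5 MHz

fs/2 = 16.25 MHz.
18.5 MHz > fs/2 = 16.25 MHz, folds to fs − 18.5 MHz = 14 MHz.
111.5 MHz mod fs = 14 MHz.
14 MHz ≤ fs/2 = 16.25 MHz, appears at 14 MHz.
73 MHz mod fs = 8 MHz.
8 MHz ≤ fs/2 = 16.25 MHz, appears at 8 MHz.
55 MHz mod fs = 22.5 MHz.
22.5 MHz > fs/2 = 16.25 MHz, folds to fs − 22.5 MHz = 10 MHz.
4 MHz ≤ fs/2 = 16.25 MHz, passes unchanged.
18.5 MHz and 111.5 MHz both map to 14 MHz.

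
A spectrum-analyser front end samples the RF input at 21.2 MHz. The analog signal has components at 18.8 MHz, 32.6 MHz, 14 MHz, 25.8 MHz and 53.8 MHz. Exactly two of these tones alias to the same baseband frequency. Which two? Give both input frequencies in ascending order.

32.6 MHz, 53.8 MHz

fs/2 = 10.6 MHz.
18.8 MHz > fs/2 = 10.6 MHz, folds to fs − 18.8 MHz = 2.4 MHz.
32.6 MHz mod fs = 11.4 MHz.
11.4 MHz > fs/2 = 10.6 MHz, folds to fs − 11.4 MHz = 9.8 MHz.
14 MHz > fs/2 = 10.6 MHz, folds to fs − 14 MHz = 7.2 MHz.
25.8 MHz mod fs = 4.6 MHz.
4.6 MHz ≤ fs/2 = 10.6 MHz, appears at 4.6 MHz.
53.8 MHz mod fs = 11.4 MHz.
11.4 MHz > fs/2 = 10.6 MHz, folds to fs − 11.4 MHz = 9.8 MHz.
32.6 MHz and 53.8 MHz both map to 9.8 MHz.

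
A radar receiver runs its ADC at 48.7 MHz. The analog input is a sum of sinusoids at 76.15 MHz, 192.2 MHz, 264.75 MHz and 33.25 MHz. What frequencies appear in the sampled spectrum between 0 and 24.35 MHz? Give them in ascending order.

fs/2 = 24.35 MHz.
76.15 MHz mod fs = 27.45 MHz.
27.45 MHz > fs/2 = 24.35 MHz, folds to fs − 27.45 MHz = 21.25 MHz.
192.2 MHz mod fs = 46.1 MHz.
46.1 MHz > fs/2 = 24.35 MHz, folds to fs − 46.1 MHz = 2.6 MHz.
264.75 MHz mod fs = 21.25 MHz.
21.25 MHz ≤ fs/2 = 24.35 MHz, appears at 21.25 MHz.
33.25 MHz > fs/2 = 24.35 MHz, folds to fs − 33.25 MHz = 15.45 MHz.
Distinct values: {2.6 MHz, 15.45 MHz, 21.25 MHz}.

2.6 MHz, 15.45 MHz, 21.25 MHz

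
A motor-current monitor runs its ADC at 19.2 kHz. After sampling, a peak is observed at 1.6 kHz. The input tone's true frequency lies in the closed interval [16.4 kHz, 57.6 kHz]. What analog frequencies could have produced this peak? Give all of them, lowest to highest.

17.6 kHz, 20.8 kHz, 36.8 kHz, 40 kHz, 56 kHz

Frequencies that alias to 1.6 kHz are k·fs ± 1.6 kHz for integer k ≥ 0.
k=0: 1.6 kHz.
k=1: 17.6 kHz, 20.8 kHz.
k=2: 36.8 kHz, 40 kHz.
k=3: 56 kHz, 59.2 kHz.
k=4: 75.2 kHz, 78.4 kHz.
Within [16.4 kHz, 57.6 kHz]: 17.6 kHz, 20.8 kHz, 36.8 kHz, 40 kHz, 56 kHz.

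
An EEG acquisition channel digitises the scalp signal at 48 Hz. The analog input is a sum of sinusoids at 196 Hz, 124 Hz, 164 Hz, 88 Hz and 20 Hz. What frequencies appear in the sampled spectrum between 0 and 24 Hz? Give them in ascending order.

4 Hz, 8 Hz, 20 Hz

fs/2 = 24 Hz.
196 Hz mod fs = 4 Hz.
4 Hz ≤ fs/2 = 24 Hz, appears at 4 Hz.
124 Hz mod fs = 28 Hz.
28 Hz > fs/2 = 24 Hz, folds to fs − 28 Hz = 20 Hz.
164 Hz mod fs = 20 Hz.
20 Hz ≤ fs/2 = 24 Hz, appears at 20 Hz.
88 Hz mod fs = 40 Hz.
40 Hz > fs/2 = 24 Hz, folds to fs − 40 Hz = 8 Hz.
20 Hz ≤ fs/2 = 24 Hz, passes unchanged.
Distinct values: {4 Hz, 8 Hz, 20 Hz}.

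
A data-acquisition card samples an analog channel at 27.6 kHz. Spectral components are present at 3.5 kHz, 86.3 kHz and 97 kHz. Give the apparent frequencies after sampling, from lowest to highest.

3.5 kHz, 13.4 kHz

fs/2 = 13.8 kHz.
3.5 kHz ≤ fs/2 = 13.8 kHz, passes unchanged.
86.3 kHz mod fs = 3.5 kHz.
3.5 kHz ≤ fs/2 = 13.8 kHz, appears at 3.5 kHz.
97 kHz mod fs = 14.2 kHz.
14.2 kHz > fs/2 = 13.8 kHz, folds to fs − 14.2 kHz = 13.4 kHz.
Distinct values: {3.5 kHz, 13.4 kHz}.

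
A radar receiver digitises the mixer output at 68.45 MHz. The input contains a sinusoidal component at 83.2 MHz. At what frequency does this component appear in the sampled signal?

83.2 MHz mod fs = 14.75 MHz.
14.75 MHz ≤ fs/2 = 34.225 MHz, appears at 14.75 MHz.

14.75 MHz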